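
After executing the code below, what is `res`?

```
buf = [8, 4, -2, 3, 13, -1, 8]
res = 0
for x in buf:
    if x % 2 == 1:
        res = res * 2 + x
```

37

x=8: not odd
x=4: not odd
x=-2: not odd
x=3: odd, res = 0*2+3 = 3
x=13: odd, res = 3*2+13 = 19
x=-1: odd, res = 19*2+(-1) = 37
x=8: not odd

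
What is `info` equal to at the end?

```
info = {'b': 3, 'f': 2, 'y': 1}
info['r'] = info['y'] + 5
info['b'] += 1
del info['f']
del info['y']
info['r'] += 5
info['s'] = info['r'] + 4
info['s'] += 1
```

info['r'] = info['y']+5 = 6 → {'b': 3, 'f': 2, 'y': 1, 'r': 6}
info['b'] = 3+1 = 4 → {'b': 4, 'f': 2, 'y': 1, 'r': 6}
del 'f' → {'b': 4, 'y': 1, 'r': 6}
del 'y' → {'b': 4, 'r': 6}
info['r'] = 6+5 = 11 → {'b': 4, 'r': 11}
info['s'] = info['r']+4 = 15 → {'b': 4, 'r': 11, 's': 15}
info['s'] = 15+1 = 16 → {'b': 4, 'r': 11, 's': 16}

{'b': 4, 'r': 11, 's': 16}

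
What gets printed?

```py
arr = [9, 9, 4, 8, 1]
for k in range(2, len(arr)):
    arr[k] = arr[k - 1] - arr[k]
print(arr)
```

k=2: arr[2] = 9-4 = 5 → [9, 9, 5, 8, 1]
k=3: arr[3] = 5-8 = -3 → [9, 9, 5, -3, 1]
k=4: arr[4] = (-3)-1 = -4 → [9, 9, 5, -3, -4]

[9, 9, 5, -3, -4]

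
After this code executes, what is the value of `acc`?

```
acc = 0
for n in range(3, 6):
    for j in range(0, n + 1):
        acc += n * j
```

133

n=3,j=0: acc = 0+0 = 0
n=3,j=1: acc = 0+3 = 3
n=3,j=2: acc = 3+6 = 9
n=3,j=3: acc = 9+9 = 18
n=4,j=0: acc = 18+0 = 18
n=4,j=1: acc = 18+4 = 22
n=4,j=2: acc = 22+8 = 30
n=4,j=3: acc = 30+12 = 42
n=4,j=4: acc = 42+16 = 58
n=5,j=0: acc = 58+0 = 58
n=5,j=1: acc = 58+5 = 63
n=5,j=2: acc = 63+10 = 73
n=5,j=3: acc = 73+15 = 88
n=5,j=4: acc = 88+20 = 108
n=5,j=5: acc = 108+25 = 133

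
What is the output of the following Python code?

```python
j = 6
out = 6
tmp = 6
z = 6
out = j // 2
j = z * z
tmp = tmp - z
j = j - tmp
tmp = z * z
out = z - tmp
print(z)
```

out = 6//2 = 3
j = 6*6 = 36
tmp = 6-6 = 0
j = 36-0 = 36
tmp = 6*6 = 36
out = 6-36 = -30

6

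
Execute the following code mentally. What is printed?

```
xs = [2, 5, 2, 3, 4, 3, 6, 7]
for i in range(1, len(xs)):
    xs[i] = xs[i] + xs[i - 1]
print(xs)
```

[2, 7, 9, 12, 16, 19, 25, 32]

i=1: xs[1] = 5+2 = 7 → [2, 7, 2, 3, 4, 3, 6, 7]
i=2: xs[2] = 2+7 = 9 → [2, 7, 9, 3, 4, 3, 6, 7]
i=3: xs[3] = 3+9 = 12 → [2, 7, 9, 12, 4, 3, 6, 7]
i=4: xs[4] = 4+12 = 16 → [2, 7, 9, 12, 16, 3, 6, 7]
i=5: xs[5] = 3+16 = 19 → [2, 7, 9, 12, 16, 19, 6, 7]
i=6: xs[6] = 6+19 = 25 → [2, 7, 9, 12, 16, 19, 25, 7]
i=7: xs[7] = 7+25 = 32 → [2, 7, 9, 12, 16, 19, 25, 32]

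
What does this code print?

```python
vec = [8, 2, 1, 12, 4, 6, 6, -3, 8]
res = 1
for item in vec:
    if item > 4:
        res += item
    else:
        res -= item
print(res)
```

item=8: >4, res = 1+8 = 9
item=2: not >4, res = 9-2 = 7
item=1: not >4, res = 7-1 = 6
item=12: >4, res = 6+12 = 18
item=4: not >4, res = 18-4 = 14
item=6: >4, res = 14+6 = 20
item=6: >4, res = 20+6 = 26
item=-3: not >4, res = 26-(-3) = 29
item=8: >4, res = 29+8 = 37

37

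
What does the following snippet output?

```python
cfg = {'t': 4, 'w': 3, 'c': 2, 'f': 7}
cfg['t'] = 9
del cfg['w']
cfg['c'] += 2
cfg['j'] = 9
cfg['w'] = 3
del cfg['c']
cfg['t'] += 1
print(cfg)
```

{'t': 10, 'f': 7, 'j': 9, 'w': 3}

cfg['t'] = 9 → {'t': 9, 'w': 3, 'c': 2, 'f': 7}
del 'w' → {'t': 9, 'c': 2, 'f': 7}
cfg['c'] = 2+2 = 4 → {'t': 9, 'c': 4, 'f': 7}
cfg['j'] = 9 → {'t': 9, 'c': 4, 'f': 7, 'j': 9}
cfg['w'] = 3 → {'t': 9, 'c': 4, 'f': 7, 'j': 9, 'w': 3}
del 'c' → {'t': 9, 'f': 7, 'j': 9, 'w': 3}
cfg['t'] = 9+1 = 10 → {'t': 10, 'f': 7, 'j': 9, 'w': 3}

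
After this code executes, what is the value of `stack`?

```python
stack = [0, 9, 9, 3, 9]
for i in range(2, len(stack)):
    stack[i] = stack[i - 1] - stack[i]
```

[0, 9, 0, -3, -12]

i=2: stack[2] = 9-9 = 0 → [0, 9, 0, 3, 9]
i=3: stack[3] = 0-3 = -3 → [0, 9, 0, -3, 9]
i=4: stack[4] = (-3)-9 = -12 → [0, 9, 0, -3, -12]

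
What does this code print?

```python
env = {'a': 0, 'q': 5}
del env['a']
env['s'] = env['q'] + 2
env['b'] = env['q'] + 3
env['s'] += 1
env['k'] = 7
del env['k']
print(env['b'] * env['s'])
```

del 'a' → {'q': 5}
env['s'] = env['q']+2 = 7 → {'q': 5, 's': 7}
env['b'] = env['q']+3 = 8 → {'q': 5, 's': 7, 'b': 8}
env['s'] = 7+1 = 8 → {'q': 5, 's': 8, 'b': 8}
env['k'] = 7 → {'q': 5, 's': 8, 'b': 8, 'k': 7}
del 'k' → {'q': 5, 's': 8, 'b': 8}
env['b']*env['s'] = 8*8 = 64

64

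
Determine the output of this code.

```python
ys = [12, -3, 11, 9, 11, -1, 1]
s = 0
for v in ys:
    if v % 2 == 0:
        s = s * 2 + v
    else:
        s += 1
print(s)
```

v=12: even, s = 0*2+12 = 12
v=-3: not even, s = 12+1 = 13
v=11: not even, s = 13+1 = 14
v=9: not even, s = 14+1 = 15
v=11: not even, s = 15+1 = 16
v=-1: not even, s = 16+1 = 17
v=1: not even, s = 17+1 = 18

18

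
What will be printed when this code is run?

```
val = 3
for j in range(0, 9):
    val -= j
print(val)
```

-33

j=0: val = 3-0 = 3
j=1: val = 3-1 = 2
j=2: val = 2-2 = 0
j=3: val = 0-3 = -3
j=4: val = (-3)-4 = -7
j=5: val = (-7)-5 = -12
j=6: val = (-12)-6 = -18
j=7: val = (-18)-7 = -25
j=8: val = (-25)-8 = -33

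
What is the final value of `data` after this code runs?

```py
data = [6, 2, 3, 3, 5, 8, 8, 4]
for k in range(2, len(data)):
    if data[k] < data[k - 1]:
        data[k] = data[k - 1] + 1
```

k=2: 3>=2, unchanged → [6, 2, 3, 3, 5, 8, 8, 4]
k=3: 3>=3, unchanged → [6, 2, 3, 3, 5, 8, 8, 4]
k=4: 5>=3, unchanged → [6, 2, 3, 3, 5, 8, 8, 4]
k=5: 8>=5, unchanged → [6, 2, 3, 3, 5, 8, 8, 4]
k=6: 8>=8, unchanged → [6, 2, 3, 3, 5, 8, 8, 4]
k=7: 4<8, data[7] = 8+1 = 9 → [6, 2, 3, 3, 5, 8, 8, 9]

[6, 2, 3, 3, 5, 8, 8, 9]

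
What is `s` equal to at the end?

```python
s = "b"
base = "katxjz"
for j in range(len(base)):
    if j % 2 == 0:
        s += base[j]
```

j=0: add 'k' → 'bk'
j=1: skip
j=2: add 't' → 'bkt'
j=3: skip
j=4: add 'j' → 'bktj'
j=5: skip

'bktj'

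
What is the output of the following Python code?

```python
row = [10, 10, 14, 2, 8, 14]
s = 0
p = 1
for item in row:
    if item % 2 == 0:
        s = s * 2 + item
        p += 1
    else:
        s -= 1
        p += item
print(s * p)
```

4410

item=10: even, s = 0*2+10 = 10; p=2
item=10: even, s = 10*2+10 = 30; p=3
item=14: even, s = 30*2+14 = 74; p=4
item=2: even, s = 74*2+2 = 150; p=5
item=8: even, s = 150*2+8 = 308; p=6
item=14: even, s = 308*2+14 = 630; p=7
s*p = 630*7 = 4410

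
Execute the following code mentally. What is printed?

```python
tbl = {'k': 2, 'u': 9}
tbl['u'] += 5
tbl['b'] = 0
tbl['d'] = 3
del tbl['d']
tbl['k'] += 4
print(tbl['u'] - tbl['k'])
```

tbl['u'] = 9+5 = 14 → {'k': 2, 'u': 14}
tbl['b'] = 0 → {'k': 2, 'u': 14, 'b': 0}
tbl['d'] = 3 → {'k': 2, 'u': 14, 'b': 0, 'd': 3}
del 'd' → {'k': 2, 'u': 14, 'b': 0}
tbl['k'] = 2+4 = 6 → {'k': 6, 'u': 14, 'b': 0}
tbl['u']-tbl['k'] = 14-6 = 8

8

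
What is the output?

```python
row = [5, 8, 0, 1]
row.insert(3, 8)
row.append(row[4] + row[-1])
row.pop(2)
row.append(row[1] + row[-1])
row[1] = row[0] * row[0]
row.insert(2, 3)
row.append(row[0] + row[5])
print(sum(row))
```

61

insert 8 at 3 → [5, 8, 0, 8, 1]
append row[4]+row[-1] = 1+1 = 2 → [5, 8, 0, 8, 1, 2]
pop(2) removes 0 → [5, 8, 8, 1, 2]
append row[1]+row[-1] = 8+2 = 10 → [5, 8, 8, 1, 2, 10]
row[1] = row[0]*row[0] = 5*5 = 25 → [5, 25, 8, 1, 2, 10]
insert 3 at 2 → [5, 25, 3, 8, 1, 2, 10]
append row[0]+row[5] = 5+2 = 7 → [5, 25, 3, 8, 1, 2, 10, 7]
sum = 61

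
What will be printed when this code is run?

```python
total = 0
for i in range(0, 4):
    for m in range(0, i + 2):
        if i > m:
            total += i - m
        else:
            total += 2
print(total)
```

26

i=0,m=0: not 0>0, total = 0+2 = 2
i=0,m=1: not 0>1, total = 2+2 = 4
i=1,m=0: 1>0, total = 4+1 = 5
i=1,m=1: not 1>1, total = 5+2 = 7
i=1,m=2: not 1>2, total = 7+2 = 9
i=2,m=0: 2>0, total = 9+2 = 11
i=2,m=1: 2>1, total = 11+1 = 12
i=2,m=2: not 2>2, total = 12+2 = 14
i=2,m=3: not 2>3, total = 14+2 = 16
i=3,m=0: 3>0, total = 16+3 = 19
i=3,m=1: 3>1, total = 19+2 = 21
i=3,m=2: 3>2, total = 21+1 = 22
i=3,m=3: not 3>3, total = 22+2 = 24
i=3,m=4: not 3>4, total = 24+2 = 26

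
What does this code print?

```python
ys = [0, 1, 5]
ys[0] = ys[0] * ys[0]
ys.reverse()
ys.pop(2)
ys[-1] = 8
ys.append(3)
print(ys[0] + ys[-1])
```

ys[0] = ys[0]*ys[0] = 0*0 = 0 → [0, 1, 5]
reverse → [5, 1, 0]
pop(2) removes 0 → [5, 1]
ys[-1] = 8 → [5, 8]
append 3 → [5, 8, 3]
ys[0]+ys[-1] = 5+3 = 8

8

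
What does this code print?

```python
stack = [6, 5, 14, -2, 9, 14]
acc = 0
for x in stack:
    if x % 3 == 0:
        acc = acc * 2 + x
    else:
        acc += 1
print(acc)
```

28

x=6: %3==0, acc = 0*2+6 = 6
x=5: not %3==0, acc = 6+1 = 7
x=14: not %3==0, acc = 7+1 = 8
x=-2: not %3==0, acc = 8+1 = 9
x=9: %3==0, acc = 9*2+9 = 27
x=14: not %3==0, acc = 27+1 = 28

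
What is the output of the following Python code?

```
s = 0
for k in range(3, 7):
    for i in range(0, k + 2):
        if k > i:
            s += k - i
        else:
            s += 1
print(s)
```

k=3,i=0: 3>0, s = 0+3 = 3
k=3,i=1: 3>1, s = 3+2 = 5
k=3,i=2: 3>2, s = 5+1 = 6
k=3,i=3: not 3>3, s = 6+1 = 7
k=3,i=4: not 3>4, s = 7+1 = 8
k=4,i=0: 4>0, s = 8+4 = 12
k=4,i=1: 4>1, s = 12+3 = 15
k=4,i=2: 4>2, s = 15+2 = 17
k=4,i=3: 4>3, s = 17+1 = 18
k=4,i=4: not 4>4, s = 18+1 = 19
k=4,i=5: not 4>5, s = 19+1 = 20
k=5,i=0: 5>0, s = 20+5 = 25
k=5,i=1: 5>1, s = 25+4 = 29
k=5,i=2: 5>2, s = 29+3 = 32
k=5,i=3: 5>3, s = 32+2 = 34
k=5,i=4: 5>4, s = 34+1 = 35
k=5,i=5: not 5>5, s = 35+1 = 36
k=5,i=6: not 5>6, s = 36+1 = 37
k=6,i=0: 6>0, s = 37+6 = 43
k=6,i=1: 6>1, s = 43+5 = 48
k=6,i=2: 6>2, s = 48+4 = 52
k=6,i=3: 6>3, s = 52+3 = 55
k=6,i=4: 6>4, s = 55+2 = 57
k=6,i=5: 6>5, s = 57+1 = 58
k=6,i=6: not 6>6, s = 58+1 = 59
k=6,i=7: not 6>7, s = 59+1 = 60

60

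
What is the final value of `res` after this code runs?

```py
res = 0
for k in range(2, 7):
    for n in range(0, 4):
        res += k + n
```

k=2,n=0: res = 0+2 = 2
k=2,n=1: res = 2+3 = 5
k=2,n=2: res = 5+4 = 9
k=2,n=3: res = 9+5 = 14
k=3,n=0: res = 14+3 = 17
k=3,n=1: res = 17+4 = 21
k=3,n=2: res = 21+5 = 26
k=3,n=3: res = 26+6 = 32
k=4,n=0: res = 32+4 = 36
k=4,n=1: res = 36+5 = 41
k=4,n=2: res = 41+6 = 47
k=4,n=3: res = 47+7 = 54
k=5,n=0: res = 54+5 = 59
k=5,n=1: res = 59+6 = 65
k=5,n=2: res = 65+7 = 72
k=5,n=3: res = 72+8 = 80
k=6,n=0: res = 80+6 = 86
k=6,n=1: res = 86+7 = 93
k=6,n=2: res = 93+8 = 101
k=6,n=3: res = 101+9 = 110

110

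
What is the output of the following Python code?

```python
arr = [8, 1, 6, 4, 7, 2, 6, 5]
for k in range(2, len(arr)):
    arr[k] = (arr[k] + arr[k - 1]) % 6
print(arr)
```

[8, 1, 1, 5, 0, 2, 2, 1]

k=2: arr[2] = (6+1)%6 = 1 → [8, 1, 1, 4, 7, 2, 6, 5]
k=3: arr[3] = (4+1)%6 = 5 → [8, 1, 1, 5, 7, 2, 6, 5]
k=4: arr[4] = (7+5)%6 = 0 → [8, 1, 1, 5, 0, 2, 6, 5]
k=5: arr[5] = (2+0)%6 = 2 → [8, 1, 1, 5, 0, 2, 6, 5]
k=6: arr[6] = (6+2)%6 = 2 → [8, 1, 1, 5, 0, 2, 2, 5]
k=7: arr[7] = (5+2)%6 = 1 → [8, 1, 1, 5, 0, 2, 2, 1]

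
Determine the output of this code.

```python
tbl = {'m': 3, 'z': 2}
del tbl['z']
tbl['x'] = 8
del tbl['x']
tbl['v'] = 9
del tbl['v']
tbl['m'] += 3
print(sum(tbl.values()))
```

del 'z' → {'m': 3}
tbl['x'] = 8 → {'m': 3, 'x': 8}
del 'x' → {'m': 3}
tbl['v'] = 9 → {'m': 3, 'v': 9}
del 'v' → {'m': 3}
tbl['m'] = 3+3 = 6 → {'m': 6}
sum of values = 6

6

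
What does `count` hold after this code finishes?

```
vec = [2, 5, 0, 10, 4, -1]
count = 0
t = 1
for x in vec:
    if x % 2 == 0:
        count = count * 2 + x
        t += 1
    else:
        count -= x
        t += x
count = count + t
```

x=2: even, count = 0*2+2 = 2; t=2
x=5: not even, count = 2-5 = -3; t=7
x=0: even, count = (-3)*2+0 = -6; t=8
x=10: even, count = (-6)*2+10 = -2; t=9
x=4: even, count = (-2)*2+4 = 0; t=10
x=-1: not even, count = 0-(-1) = 1; t=9
count+t = 1+9 = 10

10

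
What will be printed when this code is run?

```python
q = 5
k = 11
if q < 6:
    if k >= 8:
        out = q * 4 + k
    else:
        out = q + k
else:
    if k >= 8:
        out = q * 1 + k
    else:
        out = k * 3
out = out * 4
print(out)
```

q=5, k=11
q < 6 is True; k >= 8 is True
→ out = q * 4 + k = 31
out = 31*4 = 124

124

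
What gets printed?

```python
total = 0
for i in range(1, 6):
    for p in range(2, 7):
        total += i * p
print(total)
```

i=1,p=2: total = 0+2 = 2
i=1,p=3: total = 2+3 = 5
i=1,p=4: total = 5+4 = 9
i=1,p=5: total = 9+5 = 14
i=1,p=6: total = 14+6 = 20
i=2,p=2: total = 20+4 = 24
i=2,p=3: total = 24+6 = 30
i=2,p=4: total = 30+8 = 38
i=2,p=5: total = 38+10 = 48
i=2,p=6: total = 48+12 = 60
i=3,p=2: total = 60+6 = 66
i=3,p=3: total = 66+9 = 75
i=3,p=4: total = 75+12 = 87
i=3,p=5: total = 87+15 = 102
i=3,p=6: total = 102+18 = 120
i=4,p=2: total = 120+8 = 128
i=4,p=3: total = 128+12 = 140
i=4,p=4: total = 140+16 = 156
i=4,p=5: total = 156+20 = 176
i=4,p=6: total = 176+24 = 200
i=5,p=2: total = 200+10 = 210
i=5,p=3: total = 210+15 = 225
i=5,p=4: total = 225+20 = 245
i=5,p=5: total = 245+25 = 270
i=5,p=6: total = 270+30 = 300

300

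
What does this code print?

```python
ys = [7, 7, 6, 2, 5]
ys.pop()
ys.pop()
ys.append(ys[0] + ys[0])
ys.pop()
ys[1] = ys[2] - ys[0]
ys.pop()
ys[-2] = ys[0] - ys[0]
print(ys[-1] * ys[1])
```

pop() removes 5 → [7, 7, 6, 2]
pop() removes 2 → [7, 7, 6]
append ys[0]+ys[0] = 7+7 = 14 → [7, 7, 6, 14]
pop() removes 14 → [7, 7, 6]
ys[1] = ys[2]-ys[0] = 6-7 = -1 → [7, -1, 6]
pop() removes 6 → [7, -1]
ys[-2] = ys[0]-ys[0] = 7-7 = 0 → [0, -1]
ys[-1]*ys[1] = (-1)*(-1) = 1

1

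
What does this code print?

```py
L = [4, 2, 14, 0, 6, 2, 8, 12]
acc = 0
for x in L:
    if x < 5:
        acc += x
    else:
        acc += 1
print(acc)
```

12

x=4: <5, acc = 0+4 = 4
x=2: <5, acc = 4+2 = 6
x=14: not <5, acc = 6+1 = 7
x=0: <5, acc = 7+0 = 7
x=6: not <5, acc = 7+1 = 8
x=2: <5, acc = 8+2 = 10
x=8: not <5, acc = 10+1 = 11
x=12: not <5, acc = 11+1 = 12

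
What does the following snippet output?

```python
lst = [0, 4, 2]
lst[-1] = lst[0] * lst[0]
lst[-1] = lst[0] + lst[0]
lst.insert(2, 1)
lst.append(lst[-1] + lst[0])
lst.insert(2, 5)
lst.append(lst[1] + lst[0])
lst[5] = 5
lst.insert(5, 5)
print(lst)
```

lst[-1] = lst[0]*lst[0] = 0*0 = 0 → [0, 4, 0]
lst[-1] = lst[0]+lst[0] = 0+0 = 0 → [0, 4, 0]
insert 1 at 2 → [0, 4, 1, 0]
append lst[-1]+lst[0] = 0+0 = 0 → [0, 4, 1, 0, 0]
insert 5 at 2 → [0, 4, 5, 1, 0, 0]
append lst[1]+lst[0] = 4+0 = 4 → [0, 4, 5, 1, 0, 0, 4]
lst[5] = 5 → [0, 4, 5, 1, 0, 5, 4]
insert 5 at 5 → [0, 4, 5, 1, 0, 5, 5, 4]

[0, 4, 5, 1, 0, 5, 5, 4]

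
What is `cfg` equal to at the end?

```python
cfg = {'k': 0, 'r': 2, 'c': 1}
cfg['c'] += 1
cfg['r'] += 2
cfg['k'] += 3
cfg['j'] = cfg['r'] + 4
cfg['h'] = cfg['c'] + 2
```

{'k': 3, 'r': 4, 'c': 2, 'j': 8, 'h': 4}

cfg['c'] = 1+1 = 2 → {'k': 0, 'r': 2, 'c': 2}
cfg['r'] = 2+2 = 4 → {'k': 0, 'r': 4, 'c': 2}
cfg['k'] = 0+3 = 3 → {'k': 3, 'r': 4, 'c': 2}
cfg['j'] = cfg['r']+4 = 8 → {'k': 3, 'r': 4, 'c': 2, 'j': 8}
cfg['h'] = cfg['c']+2 = 4 → {'k': 3, 'r': 4, 'c': 2, 'j': 8, 'h': 4}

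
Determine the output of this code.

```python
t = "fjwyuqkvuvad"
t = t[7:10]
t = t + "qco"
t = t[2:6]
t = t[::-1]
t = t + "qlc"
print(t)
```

ocqvqlc

slice [7:10] → 'vuv'
+ 'qco' → 'vuvqco'
slice [2:6] → 'vqco'
reverse → 'ocqv'
+ 'qlc' → 'ocqvqlc'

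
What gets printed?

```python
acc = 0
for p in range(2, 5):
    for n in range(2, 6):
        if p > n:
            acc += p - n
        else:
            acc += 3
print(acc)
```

p=2,n=2: not 2>2, acc = 0+3 = 3
p=2,n=3: not 2>3, acc = 3+3 = 6
p=2,n=4: not 2>4, acc = 6+3 = 9
p=2,n=5: not 2>5, acc = 9+3 = 12
p=3,n=2: 3>2, acc = 12+1 = 13
p=3,n=3: not 3>3, acc = 13+3 = 16
p=3,n=4: not 3>4, acc = 16+3 = 19
p=3,n=5: not 3>5, acc = 19+3 = 22
p=4,n=2: 4>2, acc = 22+2 = 24
p=4,n=3: 4>3, acc = 24+1 = 25
p=4,n=4: not 4>4, acc = 25+3 = 28
p=4,n=5: not 4>5, acc = 28+3 = 31

31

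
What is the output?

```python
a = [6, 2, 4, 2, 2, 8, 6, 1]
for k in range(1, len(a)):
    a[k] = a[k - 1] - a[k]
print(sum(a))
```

-45

k=1: a[1] = 6-2 = 4 → [6, 4, 4, 2, 2, 8, 6, 1]
k=2: a[2] = 4-4 = 0 → [6, 4, 0, 2, 2, 8, 6, 1]
k=3: a[3] = 0-2 = -2 → [6, 4, 0, -2, 2, 8, 6, 1]
k=4: a[4] = (-2)-2 = -4 → [6, 4, 0, -2, -4, 8, 6, 1]
k=5: a[5] = (-4)-8 = -12 → [6, 4, 0, -2, -4, -12, 6, 1]
k=6: a[6] = (-12)-6 = -18 → [6, 4, 0, -2, -4, -12, -18, 1]
k=7: a[7] = (-18)-1 = -19 → [6, 4, 0, -2, -4, -12, -18, -19]
sum = -45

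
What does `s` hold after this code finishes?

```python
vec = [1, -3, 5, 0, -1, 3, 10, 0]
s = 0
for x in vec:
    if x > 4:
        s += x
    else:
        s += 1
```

x=1: not >4, s = 0+1 = 1
x=-3: not >4, s = 1+1 = 2
x=5: >4, s = 2+5 = 7
x=0: not >4, s = 7+1 = 8
x=-1: not >4, s = 8+1 = 9
x=3: not >4, s = 9+1 = 10
x=10: >4, s = 10+10 = 20
x=0: not >4, s = 20+1 = 21

21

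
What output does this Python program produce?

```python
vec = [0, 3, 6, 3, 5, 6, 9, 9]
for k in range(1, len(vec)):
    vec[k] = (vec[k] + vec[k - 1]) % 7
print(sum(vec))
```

25

k=1: vec[1] = (3+0)%7 = 3 → [0, 3, 6, 3, 5, 6, 9, 9]
k=2: vec[2] = (6+3)%7 = 2 → [0, 3, 2, 3, 5, 6, 9, 9]
k=3: vec[3] = (3+2)%7 = 5 → [0, 3, 2, 5, 5, 6, 9, 9]
k=4: vec[4] = (5+5)%7 = 3 → [0, 3, 2, 5, 3, 6, 9, 9]
k=5: vec[5] = (6+3)%7 = 2 → [0, 3, 2, 5, 3, 2, 9, 9]
k=6: vec[6] = (9+2)%7 = 4 → [0, 3, 2, 5, 3, 2, 4, 9]
k=7: vec[7] = (9+4)%7 = 6 → [0, 3, 2, 5, 3, 2, 4, 6]
sum = 25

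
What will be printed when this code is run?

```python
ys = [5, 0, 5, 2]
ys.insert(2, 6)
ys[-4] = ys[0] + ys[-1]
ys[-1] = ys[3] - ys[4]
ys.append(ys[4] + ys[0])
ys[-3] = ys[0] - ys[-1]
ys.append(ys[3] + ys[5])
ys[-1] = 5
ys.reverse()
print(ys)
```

[5, 8, 3, -3, 6, 7, 5]

insert 6 at 2 → [5, 0, 6, 5, 2]
ys[-4] = ys[0]+ys[-1] = 5+2 = 7 → [5, 7, 6, 5, 2]
ys[-1] = ys[3]-ys[4] = 5-2 = 3 → [5, 7, 6, 5, 3]
append ys[4]+ys[0] = 3+5 = 8 → [5, 7, 6, 5, 3, 8]
ys[-3] = ys[0]-ys[-1] = 5-8 = -3 → [5, 7, 6, -3, 3, 8]
append ys[3]+ys[5] = (-3)+8 = 5 → [5, 7, 6, -3, 3, 8, 5]
ys[-1] = 5 → [5, 7, 6, -3, 3, 8, 5]
reverse → [5, 8, 3, -3, 6, 7, 5]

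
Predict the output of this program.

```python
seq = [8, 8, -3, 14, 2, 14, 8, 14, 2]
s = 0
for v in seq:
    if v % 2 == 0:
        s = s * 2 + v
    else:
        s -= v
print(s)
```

2382

v=8: even, s = 0*2+8 = 8
v=8: even, s = 8*2+8 = 24
v=-3: not even, s = 24-(-3) = 27
v=14: even, s = 27*2+14 = 68
v=2: even, s = 68*2+2 = 138
v=14: even, s = 138*2+14 = 290
v=8: even, s = 290*2+8 = 588
v=14: even, s = 588*2+14 = 1190
v=2: even, s = 1190*2+2 = 2382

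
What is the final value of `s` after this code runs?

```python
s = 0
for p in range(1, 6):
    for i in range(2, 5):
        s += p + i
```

90

p=1,i=2: s = 0+3 = 3
p=1,i=3: s = 3+4 = 7
p=1,i=4: s = 7+5 = 12
p=2,i=2: s = 12+4 = 16
p=2,i=3: s = 16+5 = 21
p=2,i=4: s = 21+6 = 27
p=3,i=2: s = 27+5 = 32
p=3,i=3: s = 32+6 = 38
p=3,i=4: s = 38+7 = 45
p=4,i=2: s = 45+6 = 51
p=4,i=3: s = 51+7 = 58
p=4,i=4: s = 58+8 = 66
p=5,i=2: s = 66+7 = 73
p=5,i=3: s = 73+8 = 81
p=5,i=4: s = 81+9 = 90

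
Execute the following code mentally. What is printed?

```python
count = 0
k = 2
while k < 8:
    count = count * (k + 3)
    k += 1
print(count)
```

0

k=2: count = 0*5 = 0
k=3: count = 0*6 = 0
k=4: count = 0*7 = 0
k=5: count = 0*8 = 0
k=6: count = 0*9 = 0
k=7: count = 0*10 = 0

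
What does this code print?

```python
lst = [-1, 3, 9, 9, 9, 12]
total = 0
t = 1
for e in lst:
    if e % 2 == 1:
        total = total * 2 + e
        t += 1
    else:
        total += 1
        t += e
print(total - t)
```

e=-1: odd, total = 0*2+(-1) = -1; t=2
e=3: odd, total = (-1)*2+3 = 1; t=3
e=9: odd, total = 1*2+9 = 11; t=4
e=9: odd, total = 11*2+9 = 31; t=5
e=9: odd, total = 31*2+9 = 71; t=6
e=12: not odd, total = 71+1 = 72; t=18
total-t = 72-18 = 54

54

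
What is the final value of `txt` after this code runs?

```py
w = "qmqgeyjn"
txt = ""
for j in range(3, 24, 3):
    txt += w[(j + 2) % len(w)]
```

j=3: add w[5]='y' → 'y'
j=6: add w[0]='q' → 'yq'
j=9: add w[3]='g' → 'yqg'
j=12: add w[6]='j' → 'yqgj'
j=15: add w[1]='m' → 'yqgjm'
j=18: add w[4]='e' → 'yqgjme'
j=21: add w[7]='n' → 'yqgjmen'

'yqgjmen'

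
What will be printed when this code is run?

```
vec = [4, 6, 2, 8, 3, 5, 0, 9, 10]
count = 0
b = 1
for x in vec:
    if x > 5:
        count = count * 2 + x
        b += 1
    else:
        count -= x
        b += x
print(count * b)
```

x=4: not >5, count = 0-4 = -4; b=5
x=6: >5, count = (-4)*2+6 = -2; b=6
x=2: not >5, count = (-2)-2 = -4; b=8
x=8: >5, count = (-4)*2+8 = 0; b=9
x=3: not >5, count = 0-3 = -3; b=12
x=5: not >5, count = (-3)-5 = -8; b=17
x=0: not >5, count = (-8)-0 = -8; b=17
x=9: >5, count = (-8)*2+9 = -7; b=18
x=10: >5, count = (-7)*2+10 = -4; b=19
count*b = (-4)*19 = -76

-76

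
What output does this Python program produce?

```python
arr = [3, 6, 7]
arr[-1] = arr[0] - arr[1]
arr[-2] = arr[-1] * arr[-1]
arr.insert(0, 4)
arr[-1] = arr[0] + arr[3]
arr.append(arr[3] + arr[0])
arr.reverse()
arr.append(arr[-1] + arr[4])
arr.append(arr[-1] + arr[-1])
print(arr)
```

[5, 1, 9, 3, 4, 8, 16]

arr[-1] = arr[0]-arr[1] = 3-6 = -3 → [3, 6, -3]
arr[-2] = arr[-1]*arr[-1] = (-3)*(-3) = 9 → [3, 9, -3]
insert 4 at 0 → [4, 3, 9, -3]
arr[-1] = arr[0]+arr[3] = 4+(-3) = 1 → [4, 3, 9, 1]
append arr[3]+arr[0] = 1+4 = 5 → [4, 3, 9, 1, 5]
reverse → [5, 1, 9, 3, 4]
append arr[-1]+arr[4] = 4+4 = 8 → [5, 1, 9, 3, 4, 8]
append arr[-1]+arr[-1] = 8+8 = 16 → [5, 1, 9, 3, 4, 8, 16]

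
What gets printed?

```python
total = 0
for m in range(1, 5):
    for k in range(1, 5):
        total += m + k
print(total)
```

m=1,k=1: total = 0+2 = 2
m=1,k=2: total = 2+3 = 5
m=1,k=3: total = 5+4 = 9
m=1,k=4: total = 9+5 = 14
m=2,k=1: total = 14+3 = 17
m=2,k=2: total = 17+4 = 21
m=2,k=3: total = 21+5 = 26
m=2,k=4: total = 26+6 = 32
m=3,k=1: total = 32+4 = 36
m=3,k=2: total = 36+5 = 41
m=3,k=3: total = 41+6 = 47
m=3,k=4: total = 47+7 = 54
m=4,k=1: total = 54+5 = 59
m=4,k=2: total = 59+6 = 65
m=4,k=3: total = 65+7 = 72
m=4,k=4: total = 72+8 = 80

80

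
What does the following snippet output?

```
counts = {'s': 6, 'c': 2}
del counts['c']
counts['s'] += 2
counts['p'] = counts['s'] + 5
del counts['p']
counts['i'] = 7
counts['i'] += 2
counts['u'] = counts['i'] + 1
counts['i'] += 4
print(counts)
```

del 'c' → {'s': 6}
counts['s'] = 6+2 = 8 → {'s': 8}
counts['p'] = counts['s']+5 = 13 → {'s': 8, 'p': 13}
del 'p' → {'s': 8}
counts['i'] = 7 → {'s': 8, 'i': 7}
counts['i'] = 7+2 = 9 → {'s': 8, 'i': 9}
counts['u'] = counts['i']+1 = 10 → {'s': 8, 'i': 9, 'u': 10}
counts['i'] = 9+4 = 13 → {'s': 8, 'i': 13, 'u': 10}

{'s': 8, 'i': 13, 'u': 10}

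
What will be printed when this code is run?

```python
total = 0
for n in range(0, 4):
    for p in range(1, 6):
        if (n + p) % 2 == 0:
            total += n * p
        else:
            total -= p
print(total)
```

18

n=0,p=1: odd sum, total = 0-1 = -1
n=0,p=2: even sum, total = (-1)+0 = -1
n=0,p=3: odd sum, total = (-1)-3 = -4
n=0,p=4: even sum, total = (-4)+0 = -4
n=0,p=5: odd sum, total = (-4)-5 = -9
n=1,p=1: even sum, total = (-9)+1 = -8
n=1,p=2: odd sum, total = (-8)-2 = -10
n=1,p=3: even sum, total = (-10)+3 = -7
n=1,p=4: odd sum, total = (-7)-4 = -11
n=1,p=5: even sum, total = (-11)+5 = -6
n=2,p=1: odd sum, total = (-6)-1 = -7
n=2,p=2: even sum, total = (-7)+4 = -3
n=2,p=3: odd sum, total = (-3)-3 = -6
n=2,p=4: even sum, total = (-6)+8 = 2
n=2,p=5: odd sum, total = 2-5 = -3
n=3,p=1: even sum, total = (-3)+3 = 0
n=3,p=2: odd sum, total = 0-2 = -2
n=3,p=3: even sum, total = (-2)+9 = 7
n=3,p=4: odd sum, total = 7-4 = 3
n=3,p=5: even sum, total = 3+15 = 18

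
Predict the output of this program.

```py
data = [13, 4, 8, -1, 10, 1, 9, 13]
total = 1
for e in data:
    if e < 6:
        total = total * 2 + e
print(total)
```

23

e=13: not <6
e=4: <6, total = 1*2+4 = 6
e=8: not <6
e=-1: <6, total = 6*2+(-1) = 11
e=10: not <6
e=1: <6, total = 11*2+1 = 23
e=9: not <6
e=13: not <6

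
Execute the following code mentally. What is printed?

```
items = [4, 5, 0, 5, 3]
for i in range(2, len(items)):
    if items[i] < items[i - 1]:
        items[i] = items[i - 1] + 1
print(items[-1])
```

8

i=2: 0<5, items[2] = 5+1 = 6 → [4, 5, 6, 5, 3]
i=3: 5<6, items[3] = 6+1 = 7 → [4, 5, 6, 7, 3]
i=4: 3<7, items[4] = 7+1 = 8 → [4, 5, 6, 7, 8]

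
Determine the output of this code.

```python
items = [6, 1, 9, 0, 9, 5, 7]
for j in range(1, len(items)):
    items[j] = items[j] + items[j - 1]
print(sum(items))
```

137

j=1: items[1] = 1+6 = 7 → [6, 7, 9, 0, 9, 5, 7]
j=2: items[2] = 9+7 = 16 → [6, 7, 16, 0, 9, 5, 7]
j=3: items[3] = 0+16 = 16 → [6, 7, 16, 16, 9, 5, 7]
j=4: items[4] = 9+16 = 25 → [6, 7, 16, 16, 25, 5, 7]
j=5: items[5] = 5+25 = 30 → [6, 7, 16, 16, 25, 30, 7]
j=6: items[6] = 7+30 = 37 → [6, 7, 16, 16, 25, 30, 37]
sum = 137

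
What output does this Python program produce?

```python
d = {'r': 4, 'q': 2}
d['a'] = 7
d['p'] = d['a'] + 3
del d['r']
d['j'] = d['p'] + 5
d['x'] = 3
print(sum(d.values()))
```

37

d['a'] = 7 → {'r': 4, 'q': 2, 'a': 7}
d['p'] = d['a']+3 = 10 → {'r': 4, 'q': 2, 'a': 7, 'p': 10}
del 'r' → {'q': 2, 'a': 7, 'p': 10}
d['j'] = d['p']+5 = 15 → {'q': 2, 'a': 7, 'p': 10, 'j': 15}
d['x'] = 3 → {'q': 2, 'a': 7, 'p': 10, 'j': 15, 'x': 3}
sum of values = 37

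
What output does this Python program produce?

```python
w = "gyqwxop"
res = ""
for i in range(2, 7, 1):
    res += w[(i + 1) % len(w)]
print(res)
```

i=2: add w[3]='w' → 'w'
i=3: add w[4]='x' → 'wx'
i=4: add w[5]='o' → 'wxo'
i=5: add w[6]='p' → 'wxop'
i=6: add w[0]='g' → 'wxopg'

wxopg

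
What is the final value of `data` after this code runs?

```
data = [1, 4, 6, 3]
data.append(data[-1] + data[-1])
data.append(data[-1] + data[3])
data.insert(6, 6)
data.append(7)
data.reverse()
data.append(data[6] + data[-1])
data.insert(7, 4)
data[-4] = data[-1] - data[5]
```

[7, 6, 9, 6, 3, 6, -1, 4, 1, 5]

append data[-1]+data[-1] = 3+3 = 6 → [1, 4, 6, 3, 6]
append data[-1]+data[3] = 6+3 = 9 → [1, 4, 6, 3, 6, 9]
insert 6 at 6 → [1, 4, 6, 3, 6, 9, 6]
append 7 → [1, 4, 6, 3, 6, 9, 6, 7]
reverse → [7, 6, 9, 6, 3, 6, 4, 1]
append data[6]+data[-1] = 4+1 = 5 → [7, 6, 9, 6, 3, 6, 4, 1, 5]
insert 4 at 7 → [7, 6, 9, 6, 3, 6, 4, 4, 1, 5]
data[-4] = data[-1]-data[5] = 5-6 = -1 → [7, 6, 9, 6, 3, 6, -1, 4, 1, 5]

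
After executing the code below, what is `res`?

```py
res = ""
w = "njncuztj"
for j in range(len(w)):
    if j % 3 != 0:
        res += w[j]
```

'jnuzj'

j=0: skip
j=1: add 'j' → 'j'
j=2: add 'n' → 'jn'
j=3: skip
j=4: add 'u' → 'jnu'
j=5: add 'z' → 'jnuz'
j=6: skip
j=7: add 'j' → 'jnuzj'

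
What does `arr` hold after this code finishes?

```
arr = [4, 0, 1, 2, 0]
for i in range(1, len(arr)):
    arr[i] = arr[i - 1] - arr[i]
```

i=1: arr[1] = 4-0 = 4 → [4, 4, 1, 2, 0]
i=2: arr[2] = 4-1 = 3 → [4, 4, 3, 2, 0]
i=3: arr[3] = 3-2 = 1 → [4, 4, 3, 1, 0]
i=4: arr[4] = 1-0 = 1 → [4, 4, 3, 1, 1]

[4, 4, 3, 1, 1]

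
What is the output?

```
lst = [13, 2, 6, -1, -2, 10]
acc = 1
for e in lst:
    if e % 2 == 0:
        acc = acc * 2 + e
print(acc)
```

62

e=13: not even
e=2: even, acc = 1*2+2 = 4
e=6: even, acc = 4*2+6 = 14
e=-1: not even
e=-2: even, acc = 14*2+(-2) = 26
e=10: even, acc = 26*2+10 = 62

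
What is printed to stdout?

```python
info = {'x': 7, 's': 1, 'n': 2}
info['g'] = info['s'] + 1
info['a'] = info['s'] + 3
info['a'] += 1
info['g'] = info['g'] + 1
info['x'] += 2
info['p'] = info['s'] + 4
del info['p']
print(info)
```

info['g'] = info['s']+1 = 2 → {'x': 7, 's': 1, 'n': 2, 'g': 2}
info['a'] = info['s']+3 = 4 → {'x': 7, 's': 1, 'n': 2, 'g': 2, 'a': 4}
info['a'] = 4+1 = 5 → {'x': 7, 's': 1, 'n': 2, 'g': 2, 'a': 5}
info['g'] = info['g']+1 = 3 → {'x': 7, 's': 1, 'n': 2, 'g': 3, 'a': 5}
info['x'] = 7+2 = 9 → {'x': 9, 's': 1, 'n': 2, 'g': 3, 'a': 5}
info['p'] = info['s']+4 = 5 → {'x': 9, 's': 1, 'n': 2, 'g': 3, 'a': 5, 'p': 5}
del 'p' → {'x': 9, 's': 1, 'n': 2, 'g': 3, 'a': 5}

{'x': 9, 's': 1, 'n': 2, 'g': 3, 'a': 5}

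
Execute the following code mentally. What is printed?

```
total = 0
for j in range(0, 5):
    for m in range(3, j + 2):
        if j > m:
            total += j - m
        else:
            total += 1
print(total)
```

6

j=2,m=3: not 2>3, total = 0+1 = 1
j=3,m=3: not 3>3, total = 1+1 = 2
j=3,m=4: not 3>4, total = 2+1 = 3
j=4,m=3: 4>3, total = 3+1 = 4
j=4,m=4: not 4>4, total = 4+1 = 5
j=4,m=5: not 4>5, total = 5+1 = 6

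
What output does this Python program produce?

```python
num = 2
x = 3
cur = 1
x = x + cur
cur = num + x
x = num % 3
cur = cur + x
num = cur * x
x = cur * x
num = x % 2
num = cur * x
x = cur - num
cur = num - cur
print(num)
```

128

x = 3+1 = 4
cur = 2+4 = 6
x = 2%3 = 2
cur = 6+2 = 8
num = 8*2 = 16
x = 8*2 = 16
num = 16%2 = 0
num = 8*16 = 128
x = 8-128 = -120
cur = 128-8 = 120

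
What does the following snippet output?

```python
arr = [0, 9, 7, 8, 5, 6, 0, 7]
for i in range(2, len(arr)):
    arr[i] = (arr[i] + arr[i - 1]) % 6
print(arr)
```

[0, 9, 4, 0, 5, 5, 5, 0]

i=2: arr[2] = (7+9)%6 = 4 → [0, 9, 4, 8, 5, 6, 0, 7]
i=3: arr[3] = (8+4)%6 = 0 → [0, 9, 4, 0, 5, 6, 0, 7]
i=4: arr[4] = (5+0)%6 = 5 → [0, 9, 4, 0, 5, 6, 0, 7]
i=5: arr[5] = (6+5)%6 = 5 → [0, 9, 4, 0, 5, 5, 0, 7]
i=6: arr[6] = (0+5)%6 = 5 → [0, 9, 4, 0, 5, 5, 5, 7]
i=7: arr[7] = (7+5)%6 = 0 → [0, 9, 4, 0, 5, 5, 5, 0]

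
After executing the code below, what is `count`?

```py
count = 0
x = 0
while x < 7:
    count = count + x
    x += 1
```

x=0: count = 0+0 = 0
x=1: count = 0+1 = 1
x=2: count = 1+2 = 3
x=3: count = 3+3 = 6
x=4: count = 6+4 = 10
x=5: count = 10+5 = 15
x=6: count = 15+6 = 21

21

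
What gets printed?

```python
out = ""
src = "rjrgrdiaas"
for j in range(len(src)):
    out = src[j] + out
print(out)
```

saaidrgrjr

j=0: prepend 'r' → 'r'
j=1: prepend 'j' → 'jr'
j=2: prepend 'r' → 'rjr'
j=3: prepend 'g' → 'grjr'
j=4: prepend 'r' → 'rgrjr'
j=5: prepend 'd' → 'drgrjr'
j=6: prepend 'i' → 'idrgrjr'
j=7: prepend 'a' → 'aidrgrjr'
j=8: prepend 'a' → 'aaidrgrjr'
j=9: prepend 's' → 'saaidrgrjr'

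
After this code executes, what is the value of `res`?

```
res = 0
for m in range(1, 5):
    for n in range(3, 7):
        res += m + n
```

m=1,n=3: res = 0+4 = 4
m=1,n=4: res = 4+5 = 9
m=1,n=5: res = 9+6 = 15
m=1,n=6: res = 15+7 = 22
m=2,n=3: res = 22+5 = 27
m=2,n=4: res = 27+6 = 33
m=2,n=5: res = 33+7 = 40
m=2,n=6: res = 40+8 = 48
m=3,n=3: res = 48+6 = 54
m=3,n=4: res = 54+7 = 61
m=3,n=5: res = 61+8 = 69
m=3,n=6: res = 69+9 = 78
m=4,n=3: res = 78+7 = 85
m=4,n=4: res = 85+8 = 93
m=4,n=5: res = 93+9 = 102
m=4,n=6: res = 102+10 = 112

112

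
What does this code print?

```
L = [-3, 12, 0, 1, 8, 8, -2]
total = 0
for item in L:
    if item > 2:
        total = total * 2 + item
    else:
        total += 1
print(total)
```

89

item=-3: not >2, total = 0+1 = 1
item=12: >2, total = 1*2+12 = 14
item=0: not >2, total = 14+1 = 15
item=1: not >2, total = 15+1 = 16
item=8: >2, total = 16*2+8 = 40
item=8: >2, total = 40*2+8 = 88
item=-2: not >2, total = 88+1 = 89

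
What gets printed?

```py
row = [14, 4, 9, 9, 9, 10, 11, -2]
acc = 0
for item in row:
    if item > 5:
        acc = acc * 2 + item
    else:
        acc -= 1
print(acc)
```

698

item=14: >5, acc = 0*2+14 = 14
item=4: not >5, acc = 14-1 = 13
item=9: >5, acc = 13*2+9 = 35
item=9: >5, acc = 35*2+9 = 79
item=9: >5, acc = 79*2+9 = 167
item=10: >5, acc = 167*2+10 = 344
item=11: >5, acc = 344*2+11 = 699
item=-2: not >5, acc = 699-1 = 698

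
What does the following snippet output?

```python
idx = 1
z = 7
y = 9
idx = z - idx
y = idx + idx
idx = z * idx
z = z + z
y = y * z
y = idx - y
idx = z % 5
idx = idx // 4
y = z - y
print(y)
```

idx = 7-1 = 6
y = 6+6 = 12
idx = 7*6 = 42
z = 7+7 = 14
y = 12*14 = 168
y = 42-168 = -126
idx = 14%5 = 4
idx = 4//4 = 1
y = 14-(-126) = 140

140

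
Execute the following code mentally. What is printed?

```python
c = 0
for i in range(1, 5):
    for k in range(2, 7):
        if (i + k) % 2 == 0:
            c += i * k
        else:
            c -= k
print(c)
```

i=1,k=2: odd sum, c = 0-2 = -2
i=1,k=3: even sum, c = (-2)+3 = 1
i=1,k=4: odd sum, c = 1-4 = -3
i=1,k=5: even sum, c = (-3)+5 = 2
i=1,k=6: odd sum, c = 2-6 = -4
i=2,k=2: even sum, c = (-4)+4 = 0
i=2,k=3: odd sum, c = 0-3 = -3
i=2,k=4: even sum, c = (-3)+8 = 5
i=2,k=5: odd sum, c = 5-5 = 0
i=2,k=6: even sum, c = 0+12 = 12
i=3,k=2: odd sum, c = 12-2 = 10
i=3,k=3: even sum, c = 10+9 = 19
i=3,k=4: odd sum, c = 19-4 = 15
i=3,k=5: even sum, c = 15+15 = 30
i=3,k=6: odd sum, c = 30-6 = 24
i=4,k=2: even sum, c = 24+8 = 32
i=4,k=3: odd sum, c = 32-3 = 29
i=4,k=4: even sum, c = 29+16 = 45
i=4,k=5: odd sum, c = 45-5 = 40
i=4,k=6: even sum, c = 40+24 = 64

64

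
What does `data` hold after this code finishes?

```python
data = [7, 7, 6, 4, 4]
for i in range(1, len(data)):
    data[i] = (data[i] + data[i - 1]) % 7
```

i=1: data[1] = (7+7)%7 = 0 → [7, 0, 6, 4, 4]
i=2: data[2] = (6+0)%7 = 6 → [7, 0, 6, 4, 4]
i=3: data[3] = (4+6)%7 = 3 → [7, 0, 6, 3, 4]
i=4: data[4] = (4+3)%7 = 0 → [7, 0, 6, 3, 0]

[7, 0, 6, 3, 0]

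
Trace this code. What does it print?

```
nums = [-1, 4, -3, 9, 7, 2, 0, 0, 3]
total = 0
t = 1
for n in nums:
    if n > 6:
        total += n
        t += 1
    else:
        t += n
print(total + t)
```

n=-1: not >6; t=0
n=4: not >6; t=4
n=-3: not >6; t=1
n=9: >6, total = 0+9 = 9; t=2
n=7: >6, total = 9+7 = 16; t=3
n=2: not >6; t=5
n=0: not >6; t=5
n=0: not >6; t=5
n=3: not >6; t=8
total+t = 16+8 = 24

24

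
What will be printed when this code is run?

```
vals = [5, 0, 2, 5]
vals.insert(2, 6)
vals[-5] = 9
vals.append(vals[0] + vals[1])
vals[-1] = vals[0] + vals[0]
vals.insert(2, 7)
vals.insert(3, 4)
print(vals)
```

insert 6 at 2 → [5, 0, 6, 2, 5]
vals[-5] = 9 → [9, 0, 6, 2, 5]
append vals[0]+vals[1] = 9+0 = 9 → [9, 0, 6, 2, 5, 9]
vals[-1] = vals[0]+vals[0] = 9+9 = 18 → [9, 0, 6, 2, 5, 18]
insert 7 at 2 → [9, 0, 7, 6, 2, 5, 18]
insert 4 at 3 → [9, 0, 7, 4, 6, 2, 5, 18]

[9, 0, 7, 4, 6, 2, 5, 18]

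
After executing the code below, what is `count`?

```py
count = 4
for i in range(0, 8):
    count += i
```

i=0: count = 4+0 = 4
i=1: count = 4+1 = 5
i=2: count = 5+2 = 7
i=3: count = 7+3 = 10
i=4: count = 10+4 = 14
i=5: count = 14+5 = 19
i=6: count = 19+6 = 25
i=7: count = 25+7 = 32

32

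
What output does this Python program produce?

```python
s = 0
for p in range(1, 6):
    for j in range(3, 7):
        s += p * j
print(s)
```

p=1,j=3: s = 0+3 = 3
p=1,j=4: s = 3+4 = 7
p=1,j=5: s = 7+5 = 12
p=1,j=6: s = 12+6 = 18
p=2,j=3: s = 18+6 = 24
p=2,j=4: s = 24+8 = 32
p=2,j=5: s = 32+10 = 42
p=2,j=6: s = 42+12 = 54
p=3,j=3: s = 54+9 = 63
p=3,j=4: s = 63+12 = 75
p=3,j=5: s = 75+15 = 90
p=3,j=6: s = 90+18 = 108
p=4,j=3: s = 108+12 = 120
p=4,j=4: s = 120+16 = 136
p=4,j=5: s = 136+20 = 156
p=4,j=6: s = 156+24 = 180
p=5,j=3: s = 180+15 = 195
p=5,j=4: s = 195+20 = 215
p=5,j=5: s = 215+25 = 240
p=5,j=6: s = 240+30 = 270

270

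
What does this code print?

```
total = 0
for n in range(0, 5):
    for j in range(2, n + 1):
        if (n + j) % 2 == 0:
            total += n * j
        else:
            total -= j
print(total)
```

n=2,j=2: even sum, total = 0+4 = 4
n=3,j=2: odd sum, total = 4-2 = 2
n=3,j=3: even sum, total = 2+9 = 11
n=4,j=2: even sum, total = 11+8 = 19
n=4,j=3: odd sum, total = 19-3 = 16
n=4,j=4: even sum, total = 16+16 = 32

32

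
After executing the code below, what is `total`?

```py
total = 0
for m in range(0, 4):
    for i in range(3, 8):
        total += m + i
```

m=0,i=3: total = 0+3 = 3
m=0,i=4: total = 3+4 = 7
m=0,i=5: total = 7+5 = 12
m=0,i=6: total = 12+6 = 18
m=0,i=7: total = 18+7 = 25
m=1,i=3: total = 25+4 = 29
m=1,i=4: total = 29+5 = 34
m=1,i=5: total = 34+6 = 40
m=1,i=6: total = 40+7 = 47
m=1,i=7: total = 47+8 = 55
m=2,i=3: total = 55+5 = 60
m=2,i=4: total = 60+6 = 66
m=2,i=5: total = 66+7 = 73
m=2,i=6: total = 73+8 = 81
m=2,i=7: total = 81+9 = 90
m=3,i=3: total = 90+6 = 96
m=3,i=4: total = 96+7 = 103
m=3,i=5: total = 103+8 = 111
m=3,i=6: total = 111+9 = 120
m=3,i=7: total = 120+10 = 130

130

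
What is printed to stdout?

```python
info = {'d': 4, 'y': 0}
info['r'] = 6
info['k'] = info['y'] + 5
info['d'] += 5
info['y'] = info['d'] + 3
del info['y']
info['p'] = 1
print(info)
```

info['r'] = 6 → {'d': 4, 'y': 0, 'r': 6}
info['k'] = info['y']+5 = 5 → {'d': 4, 'y': 0, 'r': 6, 'k': 5}
info['d'] = 4+5 = 9 → {'d': 9, 'y': 0, 'r': 6, 'k': 5}
info['y'] = info['d']+3 = 12 → {'d': 9, 'y': 12, 'r': 6, 'k': 5}
del 'y' → {'d': 9, 'r': 6, 'k': 5}
info['p'] = 1 → {'d': 9, 'r': 6, 'k': 5, 'p': 1}

{'d': 9, 'r': 6, 'k': 5, 'p': 1}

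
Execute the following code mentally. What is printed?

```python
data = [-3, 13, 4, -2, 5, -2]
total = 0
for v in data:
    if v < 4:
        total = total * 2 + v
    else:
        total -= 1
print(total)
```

v=-3: <4, total = 0*2+(-3) = -3
v=13: not <4, total = (-3)-1 = -4
v=4: not <4, total = (-4)-1 = -5
v=-2: <4, total = (-5)*2+(-2) = -12
v=5: not <4, total = (-12)-1 = -13
v=-2: <4, total = (-13)*2+(-2) = -28

-28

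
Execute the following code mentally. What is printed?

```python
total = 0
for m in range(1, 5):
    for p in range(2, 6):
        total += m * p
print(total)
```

m=1,p=2: total = 0+2 = 2
m=1,p=3: total = 2+3 = 5
m=1,p=4: total = 5+4 = 9
m=1,p=5: total = 9+5 = 14
m=2,p=2: total = 14+4 = 18
m=2,p=3: total = 18+6 = 24
m=2,p=4: total = 24+8 = 32
m=2,p=5: total = 32+10 = 42
m=3,p=2: total = 42+6 = 48
m=3,p=3: total = 48+9 = 57
m=3,p=4: total = 57+12 = 69
m=3,p=5: total = 69+15 = 84
m=4,p=2: total = 84+8 = 92
m=4,p=3: total = 92+12 = 104
m=4,p=4: total = 104+16 = 120
m=4,p=5: total = 120+20 = 140

140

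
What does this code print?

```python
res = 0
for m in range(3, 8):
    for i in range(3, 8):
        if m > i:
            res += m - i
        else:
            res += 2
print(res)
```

m=3,i=3: not 3>3, res = 0+2 = 2
m=3,i=4: not 3>4, res = 2+2 = 4
m=3,i=5: not 3>5, res = 4+2 = 6
m=3,i=6: not 3>6, res = 6+2 = 8
m=3,i=7: not 3>7, res = 8+2 = 10
m=4,i=3: 4>3, res = 10+1 = 11
m=4,i=4: not 4>4, res = 11+2 = 13
m=4,i=5: not 4>5, res = 13+2 = 15
m=4,i=6: not 4>6, res = 15+2 = 17
m=4,i=7: not 4>7, res = 17+2 = 19
m=5,i=3: 5>3, res = 19+2 = 21
m=5,i=4: 5>4, res = 21+1 = 22
m=5,i=5: not 5>5, res = 22+2 = 24
m=5,i=6: not 5>6, res = 24+2 = 26
m=5,i=7: not 5>7, res = 26+2 = 28
m=6,i=3: 6>3, res = 28+3 = 31
m=6,i=4: 6>4, res = 31+2 = 33
m=6,i=5: 6>5, res = 33+1 = 34
m=6,i=6: not 6>6, res = 34+2 = 36
m=6,i=7: not 6>7, res = 36+2 = 38
m=7,i=3: 7>3, res = 38+4 = 42
m=7,i=4: 7>4, res = 42+3 = 45
m=7,i=5: 7>5, res = 45+2 = 47
m=7,i=6: 7>6, res = 47+1 = 48
m=7,i=7: not 7>7, res = 48+2 = 50

50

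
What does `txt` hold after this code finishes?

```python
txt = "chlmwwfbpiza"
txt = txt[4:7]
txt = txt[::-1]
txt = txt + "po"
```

'fwwpo'

slice [4:7] → 'wwf'
reverse → 'fww'
+ 'po' → 'fwwpo'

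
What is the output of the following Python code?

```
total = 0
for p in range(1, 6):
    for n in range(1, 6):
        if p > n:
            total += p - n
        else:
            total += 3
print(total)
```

p=1,n=1: not 1>1, total = 0+3 = 3
p=1,n=2: not 1>2, total = 3+3 = 6
p=1,n=3: not 1>3, total = 6+3 = 9
p=1,n=4: not 1>4, total = 9+3 = 12
p=1,n=5: not 1>5, total = 12+3 = 15
p=2,n=1: 2>1, total = 15+1 = 16
p=2,n=2: not 2>2, total = 16+3 = 19
p=2,n=3: not 2>3, total = 19+3 = 22
p=2,n=4: not 2>4, total = 22+3 = 25
p=2,n=5: not 2>5, total = 25+3 = 28
p=3,n=1: 3>1, total = 28+2 = 30
p=3,n=2: 3>2, total = 30+1 = 31
p=3,n=3: not 3>3, total = 31+3 = 34
p=3,n=4: not 3>4, total = 34+3 = 37
p=3,n=5: not 3>5, total = 37+3 = 40
p=4,n=1: 4>1, total = 40+3 = 43
p=4,n=2: 4>2, total = 43+2 = 45
p=4,n=3: 4>3, total = 45+1 = 46
p=4,n=4: not 4>4, total = 46+3 = 49
p=4,n=5: not 4>5, total = 49+3 = 52
p=5,n=1: 5>1, total = 52+4 = 56
p=5,n=2: 5>2, total = 56+3 = 59
p=5,n=3: 5>3, total = 59+2 = 61
p=5,n=4: 5>4, total = 61+1 = 62
p=5,n=5: not 5>5, total = 62+3 = 65

65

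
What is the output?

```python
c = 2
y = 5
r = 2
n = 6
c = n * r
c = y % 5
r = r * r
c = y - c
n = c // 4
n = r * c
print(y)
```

c = 6*2 = 12
c = 5%5 = 0
r = 2*2 = 4
c = 5-0 = 5
n = 5//4 = 1
n = 4*5 = 20

5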